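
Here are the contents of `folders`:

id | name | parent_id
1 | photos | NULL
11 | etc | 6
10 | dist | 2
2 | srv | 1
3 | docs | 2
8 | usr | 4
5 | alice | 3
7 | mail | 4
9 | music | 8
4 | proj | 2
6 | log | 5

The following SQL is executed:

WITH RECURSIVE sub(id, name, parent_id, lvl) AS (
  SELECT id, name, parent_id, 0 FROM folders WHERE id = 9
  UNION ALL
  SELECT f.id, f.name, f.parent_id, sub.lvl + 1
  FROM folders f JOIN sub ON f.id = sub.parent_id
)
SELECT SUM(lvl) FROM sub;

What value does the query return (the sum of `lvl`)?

10

Base: id=9 (music), parent_id=8, lvl 0.
Iteration 1: join on id=8 -> usr (id 8, parent_id=4, lvl 1).
Iteration 2: join on id=4 -> proj (id 4, parent_id=2, lvl 2).
Iteration 3: join on id=2 -> srv (id 2, parent_id=1, lvl 3).
Iteration 4: join on id=1 -> photos (id 1, parent_id=NULL, lvl 4).
Iteration 5: parent_id is NULL; no match; recursion stops.
SUM(lvl) = 0 + 1 + 2 + 3 + 4 = 10.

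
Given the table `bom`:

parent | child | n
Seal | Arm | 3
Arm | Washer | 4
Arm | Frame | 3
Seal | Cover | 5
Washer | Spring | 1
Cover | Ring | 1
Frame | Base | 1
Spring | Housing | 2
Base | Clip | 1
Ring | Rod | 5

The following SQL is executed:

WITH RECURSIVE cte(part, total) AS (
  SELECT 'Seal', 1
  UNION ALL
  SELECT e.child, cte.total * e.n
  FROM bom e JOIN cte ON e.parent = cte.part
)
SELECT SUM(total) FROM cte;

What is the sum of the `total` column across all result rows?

114

Base: (Seal, total=1).
Iteration 1: components of {Seal} -> Arm = 1*3 = 3, Cover = 1*5 = 5.
Iteration 2: components of {Arm,Cover} -> Frame = 3*3 = 9, Ring = 5*1 = 5, Washer = 3*4 = 12.
Iteration 3: components of {Frame,Ring,Washer} -> Base = 9*1 = 9, Rod = 5*5 = 25, Spring = 12*1 = 12.
Iteration 4: components of {Base,Rod,Spring} -> Clip = 9*1 = 9, Housing = 12*2 = 24.
Iteration 5: no further components; recursion stops.
SUM(total) = 1 + 3 + 5 + 12 + 9 + 5 + 12 + 9 + 25 + 24 + 9 = 114.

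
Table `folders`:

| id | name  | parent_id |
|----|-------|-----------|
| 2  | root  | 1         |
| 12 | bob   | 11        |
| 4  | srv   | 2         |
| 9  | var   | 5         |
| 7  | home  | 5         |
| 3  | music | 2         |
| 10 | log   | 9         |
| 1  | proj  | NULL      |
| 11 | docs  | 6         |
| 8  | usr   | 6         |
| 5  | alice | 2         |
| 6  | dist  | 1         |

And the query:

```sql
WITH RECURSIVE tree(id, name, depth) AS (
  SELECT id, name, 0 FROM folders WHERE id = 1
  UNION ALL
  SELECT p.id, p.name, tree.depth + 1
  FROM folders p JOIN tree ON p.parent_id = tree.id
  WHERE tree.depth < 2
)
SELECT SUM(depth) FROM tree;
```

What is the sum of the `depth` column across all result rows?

12

Base: id=1 (proj) at depth 0.
Iteration 1: rows with parent_id in {1} -> root (id 2, depth 1), dist (id 6, depth 1).
Iteration 2: rows with parent_id in {2,6} -> music (id 3, depth 2), srv (id 4, depth 2), alice (id 5, depth 2), usr (id 8, depth 2), docs (id 11, depth 2).
Iteration 3: depth < 2 fails for all current rows; recursion stops.
SUM(depth) = 0 + 1 + 1 + 2 + 2 + 2 + 2 + 2 = 12.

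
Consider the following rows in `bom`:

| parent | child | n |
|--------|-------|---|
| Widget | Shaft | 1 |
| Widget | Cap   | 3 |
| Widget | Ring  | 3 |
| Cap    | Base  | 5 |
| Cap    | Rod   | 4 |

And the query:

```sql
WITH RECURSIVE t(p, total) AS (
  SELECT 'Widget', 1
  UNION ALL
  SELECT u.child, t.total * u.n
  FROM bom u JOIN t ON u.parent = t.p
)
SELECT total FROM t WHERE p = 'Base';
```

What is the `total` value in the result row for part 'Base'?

15

Base: (Widget, total=1).
Iteration 1: components of {Widget} -> Cap = 1*3 = 3, Ring = 1*3 = 3, Shaft = 1*1 = 1.
Iteration 2: components of {Cap,Ring,Shaft} -> Base = 3*5 = 15, Rod = 3*4 = 12.
Iteration 3: no further components; recursion stops.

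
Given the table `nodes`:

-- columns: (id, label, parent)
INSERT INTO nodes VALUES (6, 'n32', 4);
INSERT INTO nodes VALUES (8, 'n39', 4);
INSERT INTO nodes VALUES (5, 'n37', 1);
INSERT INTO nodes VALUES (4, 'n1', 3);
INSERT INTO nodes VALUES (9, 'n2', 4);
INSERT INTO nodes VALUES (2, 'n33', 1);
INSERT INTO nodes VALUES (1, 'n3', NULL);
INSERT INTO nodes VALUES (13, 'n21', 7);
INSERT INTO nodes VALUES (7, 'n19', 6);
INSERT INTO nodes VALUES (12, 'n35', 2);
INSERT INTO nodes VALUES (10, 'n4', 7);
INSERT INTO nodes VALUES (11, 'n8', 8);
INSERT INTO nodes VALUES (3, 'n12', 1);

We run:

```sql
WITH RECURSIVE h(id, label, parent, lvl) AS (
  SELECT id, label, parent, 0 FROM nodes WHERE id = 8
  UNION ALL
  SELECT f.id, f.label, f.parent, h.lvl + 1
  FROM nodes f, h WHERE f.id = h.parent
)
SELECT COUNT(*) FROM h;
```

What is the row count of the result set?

4

Base: id=8 (n39), parent=4, lvl 0.
Iteration 1: join on id=4 -> n1 (id 4, parent=3, lvl 1).
Iteration 2: join on id=3 -> n12 (id 3, parent=1, lvl 2).
Iteration 3: join on id=1 -> n3 (id 1, parent=NULL, lvl 3).
Iteration 4: parent is NULL; no match; recursion stops.
Total rows emitted: 4.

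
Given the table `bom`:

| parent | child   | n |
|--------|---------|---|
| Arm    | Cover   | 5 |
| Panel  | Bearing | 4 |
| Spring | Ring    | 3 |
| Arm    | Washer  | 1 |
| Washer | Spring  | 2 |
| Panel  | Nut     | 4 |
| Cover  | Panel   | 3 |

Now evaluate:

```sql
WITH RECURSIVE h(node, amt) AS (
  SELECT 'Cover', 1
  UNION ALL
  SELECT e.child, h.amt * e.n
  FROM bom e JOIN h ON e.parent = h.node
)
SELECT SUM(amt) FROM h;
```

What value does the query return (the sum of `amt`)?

28

Base: (Cover, amt=1).
Iteration 1: components of {Cover} -> Panel = 1*3 = 3.
Iteration 2: components of {Panel} -> Bearing = 3*4 = 12, Nut = 3*4 = 12.
Iteration 3: no further components; recursion stops.
SUM(amt) = 1 + 3 + 12 + 12 = 28.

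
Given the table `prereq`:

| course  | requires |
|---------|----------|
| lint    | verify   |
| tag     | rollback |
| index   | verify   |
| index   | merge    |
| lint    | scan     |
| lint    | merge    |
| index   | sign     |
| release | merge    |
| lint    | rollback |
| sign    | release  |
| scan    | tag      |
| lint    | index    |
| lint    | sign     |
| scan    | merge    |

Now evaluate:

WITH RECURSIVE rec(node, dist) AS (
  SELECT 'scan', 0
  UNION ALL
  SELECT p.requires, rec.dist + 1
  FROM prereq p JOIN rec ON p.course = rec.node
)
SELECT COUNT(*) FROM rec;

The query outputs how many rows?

Base: (scan, dist=0).
Iteration 1: edges from {scan} -> (merge, dist=1), (tag, dist=1).
Iteration 2: edges from {merge,tag} -> (rollback, dist=2).
Iteration 3: no outgoing edges from {rollback}; recursion stops.
Total rows emitted: 4.

4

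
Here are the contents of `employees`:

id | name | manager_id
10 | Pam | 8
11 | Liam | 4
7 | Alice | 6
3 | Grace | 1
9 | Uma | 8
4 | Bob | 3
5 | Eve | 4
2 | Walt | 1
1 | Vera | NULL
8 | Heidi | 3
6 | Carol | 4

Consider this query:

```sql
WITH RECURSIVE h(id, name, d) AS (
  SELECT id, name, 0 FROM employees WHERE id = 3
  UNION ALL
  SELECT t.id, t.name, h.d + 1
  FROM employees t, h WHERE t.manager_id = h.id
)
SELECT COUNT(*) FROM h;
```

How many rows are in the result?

9

Base: id=3 (Grace) at d 0.
Iteration 1: rows with manager_id in {3} -> Bob (id 4, d 1), Heidi (id 8, d 1).
Iteration 2: rows with manager_id in {4,8} -> Eve (id 5, d 2), Carol (id 6, d 2), Uma (id 9, d 2), Pam (id 10, d 2), Liam (id 11, d 2).
Iteration 3: rows with manager_id in {5,6,9,10,11} -> Alice (id 7, d 3).
Iteration 4: no rows with manager_id in {7}; recursion stops.
Total rows emitted: 9.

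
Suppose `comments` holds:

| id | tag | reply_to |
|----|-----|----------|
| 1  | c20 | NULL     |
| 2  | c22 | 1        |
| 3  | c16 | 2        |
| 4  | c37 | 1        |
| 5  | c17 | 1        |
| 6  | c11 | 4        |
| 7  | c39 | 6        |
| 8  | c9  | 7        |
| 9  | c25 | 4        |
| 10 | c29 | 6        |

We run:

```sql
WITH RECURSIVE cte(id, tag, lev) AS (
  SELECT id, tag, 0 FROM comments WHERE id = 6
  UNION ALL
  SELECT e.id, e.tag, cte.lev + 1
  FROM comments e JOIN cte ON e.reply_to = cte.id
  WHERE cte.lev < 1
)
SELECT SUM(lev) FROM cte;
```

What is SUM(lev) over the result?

Base: id=6 (c11) at lev 0.
Iteration 1: rows with reply_to in {6} -> c39 (id 7, lev 1), c29 (id 10, lev 1).
Iteration 2: lev < 1 fails for all current rows; recursion stops.
SUM(lev) = 0 + 1 + 1 = 2.

2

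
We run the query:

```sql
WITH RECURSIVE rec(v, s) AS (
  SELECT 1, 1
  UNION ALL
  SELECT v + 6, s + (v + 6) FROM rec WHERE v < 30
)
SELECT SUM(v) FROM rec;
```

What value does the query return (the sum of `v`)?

96

Base: v=1, s=1.
Iteration 1: 1 < 30 holds -> v = 1 + 6 = 7, s = 1 + 7 = 8.
Iteration 2: 7 < 30 holds -> v = 7 + 6 = 13, s = 8 + 13 = 21.
Iteration 3: 13 < 30 holds -> v = 13 + 6 = 19, s = 21 + 19 = 40.
Iteration 4: 19 < 30 holds -> v = 19 + 6 = 25, s = 40 + 25 = 65.
Iteration 5: 25 < 30 holds -> v = 25 + 6 = 31, s = 65 + 31 = 96.
Iteration 6: 31 < 30 fails; recursion stops.
SUM(v) = 1 + 7 + 13 + 19 + 25 + 31 = 96.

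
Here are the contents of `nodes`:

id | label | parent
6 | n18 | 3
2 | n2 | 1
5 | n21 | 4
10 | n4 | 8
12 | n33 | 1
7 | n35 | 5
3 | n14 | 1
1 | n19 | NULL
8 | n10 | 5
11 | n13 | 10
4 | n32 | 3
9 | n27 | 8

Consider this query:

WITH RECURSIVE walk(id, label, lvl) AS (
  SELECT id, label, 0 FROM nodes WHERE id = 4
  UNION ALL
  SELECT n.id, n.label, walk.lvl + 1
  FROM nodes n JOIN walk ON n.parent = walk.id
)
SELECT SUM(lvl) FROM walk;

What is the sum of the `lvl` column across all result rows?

15

Base: id=4 (n32) at lvl 0.
Iteration 1: rows with parent in {4} -> n21 (id 5, lvl 1).
Iteration 2: rows with parent in {5} -> n35 (id 7, lvl 2), n10 (id 8, lvl 2).
Iteration 3: rows with parent in {7,8} -> n27 (id 9, lvl 3), n4 (id 10, lvl 3).
Iteration 4: rows with parent in {9,10} -> n13 (id 11, lvl 4).
Iteration 5: no rows with parent in {11}; recursion stops.
SUM(lvl) = 0 + 1 + 2 + 2 + 3 + 3 + 4 = 15.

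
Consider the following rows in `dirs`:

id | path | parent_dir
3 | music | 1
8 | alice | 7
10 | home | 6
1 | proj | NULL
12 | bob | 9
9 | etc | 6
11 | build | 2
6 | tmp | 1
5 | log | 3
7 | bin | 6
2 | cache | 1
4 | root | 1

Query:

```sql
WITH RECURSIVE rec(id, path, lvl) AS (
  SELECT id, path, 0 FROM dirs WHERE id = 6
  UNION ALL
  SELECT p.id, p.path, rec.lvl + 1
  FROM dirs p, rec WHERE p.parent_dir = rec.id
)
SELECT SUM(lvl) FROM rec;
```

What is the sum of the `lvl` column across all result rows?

Base: id=6 (tmp) at lvl 0.
Iteration 1: rows with parent_dir in {6} -> bin (id 7, lvl 1), etc (id 9, lvl 1), home (id 10, lvl 1).
Iteration 2: rows with parent_dir in {7,9,10} -> alice (id 8, lvl 2), bob (id 12, lvl 2).
Iteration 3: no rows with parent_dir in {8,12}; recursion stops.
SUM(lvl) = 0 + 1 + 1 + 1 + 2 + 2 = 7.

7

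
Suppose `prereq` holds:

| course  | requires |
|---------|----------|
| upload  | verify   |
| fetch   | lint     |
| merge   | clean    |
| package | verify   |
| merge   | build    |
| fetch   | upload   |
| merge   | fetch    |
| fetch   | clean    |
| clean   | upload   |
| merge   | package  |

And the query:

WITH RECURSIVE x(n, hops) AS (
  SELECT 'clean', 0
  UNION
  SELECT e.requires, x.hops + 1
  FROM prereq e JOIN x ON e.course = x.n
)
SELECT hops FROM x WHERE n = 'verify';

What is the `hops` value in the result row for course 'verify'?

Base: (clean, hops=0).
Iteration 1: edges from {clean} -> (upload, hops=1).
Iteration 2: edges from {upload} -> (verify, hops=2).
Iteration 3: no outgoing edges from {verify}; recursion stops.

2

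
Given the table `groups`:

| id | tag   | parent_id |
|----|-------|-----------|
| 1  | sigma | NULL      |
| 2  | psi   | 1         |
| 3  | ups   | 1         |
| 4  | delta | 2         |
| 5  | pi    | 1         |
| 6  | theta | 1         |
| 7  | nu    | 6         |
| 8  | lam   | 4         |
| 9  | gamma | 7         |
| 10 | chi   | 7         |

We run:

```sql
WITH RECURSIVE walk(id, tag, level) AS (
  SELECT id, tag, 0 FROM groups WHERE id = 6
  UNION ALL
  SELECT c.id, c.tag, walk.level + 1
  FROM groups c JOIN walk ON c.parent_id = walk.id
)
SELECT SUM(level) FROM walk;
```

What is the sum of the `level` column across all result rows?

Base: id=6 (theta) at level 0.
Iteration 1: rows with parent_id in {6} -> nu (id 7, level 1).
Iteration 2: rows with parent_id in {7} -> gamma (id 9, level 2), chi (id 10, level 2).
Iteration 3: no rows with parent_id in {9,10}; recursion stops.
SUM(level) = 0 + 1 + 2 + 2 = 5.

5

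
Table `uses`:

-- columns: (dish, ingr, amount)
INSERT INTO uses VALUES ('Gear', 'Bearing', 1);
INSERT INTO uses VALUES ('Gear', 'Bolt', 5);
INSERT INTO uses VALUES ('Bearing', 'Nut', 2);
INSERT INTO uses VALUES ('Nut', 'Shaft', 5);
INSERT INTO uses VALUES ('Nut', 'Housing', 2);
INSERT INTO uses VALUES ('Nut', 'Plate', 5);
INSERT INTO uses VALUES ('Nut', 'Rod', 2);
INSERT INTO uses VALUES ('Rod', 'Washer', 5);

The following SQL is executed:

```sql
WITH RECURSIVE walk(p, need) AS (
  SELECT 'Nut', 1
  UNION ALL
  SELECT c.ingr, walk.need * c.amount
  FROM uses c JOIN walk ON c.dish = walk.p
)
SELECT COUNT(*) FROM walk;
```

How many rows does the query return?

6

Base: (Nut, need=1).
Iteration 1: components of {Nut} -> Housing = 1*2 = 2, Plate = 1*5 = 5, Rod = 1*2 = 2, Shaft = 1*5 = 5.
Iteration 2: components of {Housing,Plate,Rod,Shaft} -> Washer = 2*5 = 10.
Iteration 3: no further components; recursion stops.
Total rows emitted: 6.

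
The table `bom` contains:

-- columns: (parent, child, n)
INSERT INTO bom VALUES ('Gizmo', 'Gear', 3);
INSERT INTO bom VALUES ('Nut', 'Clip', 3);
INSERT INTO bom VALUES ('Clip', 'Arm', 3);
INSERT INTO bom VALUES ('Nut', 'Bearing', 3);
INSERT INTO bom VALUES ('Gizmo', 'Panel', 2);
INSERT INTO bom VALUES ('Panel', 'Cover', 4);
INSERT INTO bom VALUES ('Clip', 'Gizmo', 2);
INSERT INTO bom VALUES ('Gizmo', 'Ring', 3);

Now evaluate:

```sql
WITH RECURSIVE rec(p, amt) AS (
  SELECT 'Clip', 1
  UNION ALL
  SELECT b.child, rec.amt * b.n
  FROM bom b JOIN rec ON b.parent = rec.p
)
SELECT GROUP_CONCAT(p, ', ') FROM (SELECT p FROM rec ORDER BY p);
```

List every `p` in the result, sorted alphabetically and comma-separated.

Base: (Clip, amt=1).
Iteration 1: components of {Clip} -> Arm = 1*3 = 3, Gizmo = 1*2 = 2.
Iteration 2: components of {Arm,Gizmo} -> Gear = 2*3 = 6, Panel = 2*2 = 4, Ring = 2*3 = 6.
Iteration 3: components of {Gear,Panel,Ring} -> Cover = 4*4 = 16.
Iteration 4: no further components; recursion stops.

Arm, Clip, Cover, Gear, Gizmo, Panel, Ring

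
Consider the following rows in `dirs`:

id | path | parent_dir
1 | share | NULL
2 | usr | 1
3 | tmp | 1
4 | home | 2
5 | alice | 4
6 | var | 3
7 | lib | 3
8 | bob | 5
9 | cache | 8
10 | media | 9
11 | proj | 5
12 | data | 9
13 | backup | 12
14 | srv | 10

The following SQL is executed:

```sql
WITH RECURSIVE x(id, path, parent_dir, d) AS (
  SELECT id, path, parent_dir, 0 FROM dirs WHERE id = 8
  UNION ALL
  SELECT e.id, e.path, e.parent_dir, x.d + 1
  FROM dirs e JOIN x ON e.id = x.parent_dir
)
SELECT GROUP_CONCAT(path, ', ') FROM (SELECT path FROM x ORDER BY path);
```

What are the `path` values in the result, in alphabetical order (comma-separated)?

alice, bob, home, share, usr

Base: id=8 (bob), parent_dir=5, d 0.
Iteration 1: join on id=5 -> alice (id 5, parent_dir=4, d 1).
Iteration 2: join on id=4 -> home (id 4, parent_dir=2, d 2).
Iteration 3: join on id=2 -> usr (id 2, parent_dir=1, d 3).
Iteration 4: join on id=1 -> share (id 1, parent_dir=NULL, d 4).
Iteration 5: parent_dir is NULL; no match; recursion stops.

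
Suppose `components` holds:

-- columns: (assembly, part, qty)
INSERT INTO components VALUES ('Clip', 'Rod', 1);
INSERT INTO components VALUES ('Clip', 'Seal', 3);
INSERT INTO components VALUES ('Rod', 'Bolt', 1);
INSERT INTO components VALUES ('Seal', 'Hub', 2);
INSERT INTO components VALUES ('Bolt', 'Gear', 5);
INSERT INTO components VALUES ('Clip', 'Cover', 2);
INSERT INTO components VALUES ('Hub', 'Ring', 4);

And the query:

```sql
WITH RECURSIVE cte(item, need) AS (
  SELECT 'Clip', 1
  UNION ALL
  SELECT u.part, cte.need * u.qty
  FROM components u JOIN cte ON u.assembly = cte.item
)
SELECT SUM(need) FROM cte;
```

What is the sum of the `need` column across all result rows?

43

Base: (Clip, need=1).
Iteration 1: components of {Clip} -> Cover = 1*2 = 2, Rod = 1*1 = 1, Seal = 1*3 = 3.
Iteration 2: components of {Cover,Rod,Seal} -> Bolt = 1*1 = 1, Hub = 3*2 = 6.
Iteration 3: components of {Bolt,Hub} -> Gear = 1*5 = 5, Ring = 6*4 = 24.
Iteration 4: no further components; recursion stops.
SUM(need) = 1 + 1 + 3 + 2 + 1 + 6 + 5 + 24 = 43.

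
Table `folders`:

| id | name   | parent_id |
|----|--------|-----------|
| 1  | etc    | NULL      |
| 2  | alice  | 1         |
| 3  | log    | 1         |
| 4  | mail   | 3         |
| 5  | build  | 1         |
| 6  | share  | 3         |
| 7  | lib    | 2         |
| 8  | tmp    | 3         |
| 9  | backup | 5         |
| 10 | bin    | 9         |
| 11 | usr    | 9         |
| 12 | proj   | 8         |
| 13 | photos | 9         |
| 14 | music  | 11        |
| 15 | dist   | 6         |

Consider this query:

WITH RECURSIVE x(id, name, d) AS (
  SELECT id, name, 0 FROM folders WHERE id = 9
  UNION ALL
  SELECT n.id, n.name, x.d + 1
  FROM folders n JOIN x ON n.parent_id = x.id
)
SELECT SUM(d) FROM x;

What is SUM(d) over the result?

Base: id=9 (backup) at d 0.
Iteration 1: rows with parent_id in {9} -> bin (id 10, d 1), usr (id 11, d 1), photos (id 13, d 1).
Iteration 2: rows with parent_id in {10,11,13} -> music (id 14, d 2).
Iteration 3: no rows with parent_id in {14}; recursion stops.
SUM(d) = 0 + 1 + 1 + 1 + 2 = 5.

5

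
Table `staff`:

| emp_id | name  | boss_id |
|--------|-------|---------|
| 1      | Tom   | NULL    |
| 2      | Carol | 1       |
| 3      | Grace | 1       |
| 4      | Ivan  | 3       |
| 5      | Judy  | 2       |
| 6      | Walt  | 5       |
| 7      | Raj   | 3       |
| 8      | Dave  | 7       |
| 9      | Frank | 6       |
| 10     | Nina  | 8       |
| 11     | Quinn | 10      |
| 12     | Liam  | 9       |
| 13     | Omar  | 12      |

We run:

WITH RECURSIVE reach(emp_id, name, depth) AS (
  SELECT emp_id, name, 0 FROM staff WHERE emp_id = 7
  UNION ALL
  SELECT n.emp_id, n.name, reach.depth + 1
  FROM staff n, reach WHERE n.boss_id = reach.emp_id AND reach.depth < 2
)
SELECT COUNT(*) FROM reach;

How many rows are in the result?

3

Base: emp_id=7 (Raj) at depth 0.
Iteration 1: rows with boss_id in {7} -> Dave (id 8, depth 1).
Iteration 2: rows with boss_id in {8} -> Nina (id 10, depth 2).
Iteration 3: depth < 2 fails for all current rows; recursion stops.
Total rows emitted: 3.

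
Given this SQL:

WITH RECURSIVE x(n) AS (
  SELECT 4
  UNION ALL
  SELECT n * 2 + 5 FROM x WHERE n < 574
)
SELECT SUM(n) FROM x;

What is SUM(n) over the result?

Base: n=4.
Iteration 1: 4 < 574 holds -> n = 4 * 2 + 5 = 13.
Iteration 2: 13 < 574 holds -> n = 13 * 2 + 5 = 31.
Iteration 3: 31 < 574 holds -> n = 31 * 2 + 5 = 67.
Iteration 4: 67 < 574 holds -> n = 67 * 2 + 5 = 139.
Iteration 5: 139 < 574 holds -> n = 139 * 2 + 5 = 283.
Iteration 6: 283 < 574 holds -> n = 283 * 2 + 5 = 571.
Iteration 7: 571 < 574 holds -> n = 571 * 2 + 5 = 1147.
Iteration 8: 1147 < 574 fails; recursion stops.
SUM(n) = 4 + 13 + 31 + 67 + 139 + 283 + 571 + 1147 = 2255.

2255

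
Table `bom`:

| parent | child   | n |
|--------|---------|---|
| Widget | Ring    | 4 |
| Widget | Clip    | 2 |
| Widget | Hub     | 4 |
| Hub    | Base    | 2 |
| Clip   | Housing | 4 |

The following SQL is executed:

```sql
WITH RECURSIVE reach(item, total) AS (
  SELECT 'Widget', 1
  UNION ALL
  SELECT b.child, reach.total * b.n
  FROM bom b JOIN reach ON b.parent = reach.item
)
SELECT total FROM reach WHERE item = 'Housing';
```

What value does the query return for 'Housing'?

8

Base: (Widget, total=1).
Iteration 1: components of {Widget} -> Clip = 1*2 = 2, Hub = 1*4 = 4, Ring = 1*4 = 4.
Iteration 2: components of {Clip,Hub,Ring} -> Base = 4*2 = 8, Housing = 2*4 = 8.
Iteration 3: no further components; recursion stops.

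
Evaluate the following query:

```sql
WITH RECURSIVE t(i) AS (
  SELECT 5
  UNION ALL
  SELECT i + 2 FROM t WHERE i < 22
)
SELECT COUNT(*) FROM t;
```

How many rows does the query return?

10

Base: i=5.
Iteration 1: 5 < 22 holds -> i = 5 + 2 = 7.
Iteration 2: 7 < 22 holds -> i = 7 + 2 = 9.
Iteration 3: 9 < 22 holds -> i = 9 + 2 = 11.
Iteration 4: 11 < 22 holds -> i = 11 + 2 = 13.
Iteration 5: 13 < 22 holds -> i = 13 + 2 = 15.
Iteration 6: 15 < 22 holds -> i = 15 + 2 = 17.
Iteration 7: 17 < 22 holds -> i = 17 + 2 = 19.
Iteration 8: 19 < 22 holds -> i = 19 + 2 = 21.
Iteration 9: 21 < 22 holds -> i = 21 + 2 = 23.
Iteration 10: 23 < 22 fails; recursion stops.
Total rows emitted: 10.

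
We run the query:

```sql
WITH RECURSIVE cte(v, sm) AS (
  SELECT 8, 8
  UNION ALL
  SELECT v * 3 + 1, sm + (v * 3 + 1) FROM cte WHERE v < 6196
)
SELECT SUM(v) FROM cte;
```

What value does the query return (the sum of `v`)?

9287

Base: v=8, sm=8.
Iteration 1: 8 < 6196 holds -> v = 8 * 3 + 1 = 25, sm = 8 + 25 = 33.
Iteration 2: 25 < 6196 holds -> v = 25 * 3 + 1 = 76, sm = 33 + 76 = 109.
Iteration 3: 76 < 6196 holds -> v = 76 * 3 + 1 = 229, sm = 109 + 229 = 338.
Iteration 4: 229 < 6196 holds -> v = 229 * 3 + 1 = 688, sm = 338 + 688 = 1026.
Iteration 5: 688 < 6196 holds -> v = 688 * 3 + 1 = 2065, sm = 1026 + 2065 = 3091.
Iteration 6: 2065 < 6196 holds -> v = 2065 * 3 + 1 = 6196, sm = 3091 + 6196 = 9287.
Iteration 7: 6196 < 6196 fails; recursion stops.
SUM(v) = 8 + 25 + 76 + 229 + 688 + 2065 + 6196 = 9287.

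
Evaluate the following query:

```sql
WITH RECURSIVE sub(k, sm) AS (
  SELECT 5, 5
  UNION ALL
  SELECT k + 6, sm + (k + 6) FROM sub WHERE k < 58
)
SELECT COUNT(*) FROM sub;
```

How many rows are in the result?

Base: k=5, sm=5.
Iteration 1: 5 < 58 holds -> k = 5 + 6 = 11, sm = 5 + 11 = 16.
Iteration 2: 11 < 58 holds -> k = 11 + 6 = 17, sm = 16 + 17 = 33.
Iteration 3: 17 < 58 holds -> k = 17 + 6 = 23, sm = 33 + 23 = 56.
Iteration 4: 23 < 58 holds -> k = 23 + 6 = 29, sm = 56 + 29 = 85.
Iteration 5: 29 < 58 holds -> k = 29 + 6 = 35, sm = 85 + 35 = 120.
Iteration 6: 35 < 58 holds -> k = 35 + 6 = 41, sm = 120 + 41 = 161.
Iteration 7: 41 < 58 holds -> k = 41 + 6 = 47, sm = 161 + 47 = 208.
Iteration 8: 47 < 58 holds -> k = 47 + 6 = 53, sm = 208 + 53 = 261.
Iteration 9: 53 < 58 holds -> k = 53 + 6 = 59, sm = 261 + 59 = 320.
Iteration 10: 59 < 58 fails; recursion stops.
Total rows emitted: 10.

10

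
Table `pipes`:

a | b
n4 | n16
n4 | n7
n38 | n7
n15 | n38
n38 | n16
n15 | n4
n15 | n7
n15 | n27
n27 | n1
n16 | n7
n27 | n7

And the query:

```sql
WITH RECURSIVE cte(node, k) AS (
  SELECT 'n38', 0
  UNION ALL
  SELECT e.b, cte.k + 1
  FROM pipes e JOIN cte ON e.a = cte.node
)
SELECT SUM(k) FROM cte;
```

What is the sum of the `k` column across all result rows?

Base: (n38, k=0).
Iteration 1: edges from {n38} -> (n16, k=1), (n7, k=1).
Iteration 2: edges from {n16,n7} -> (n7, k=2).
Iteration 3: no outgoing edges from {n7}; recursion stops.
SUM(k) = 0 + 1 + 1 + 2 = 4.

4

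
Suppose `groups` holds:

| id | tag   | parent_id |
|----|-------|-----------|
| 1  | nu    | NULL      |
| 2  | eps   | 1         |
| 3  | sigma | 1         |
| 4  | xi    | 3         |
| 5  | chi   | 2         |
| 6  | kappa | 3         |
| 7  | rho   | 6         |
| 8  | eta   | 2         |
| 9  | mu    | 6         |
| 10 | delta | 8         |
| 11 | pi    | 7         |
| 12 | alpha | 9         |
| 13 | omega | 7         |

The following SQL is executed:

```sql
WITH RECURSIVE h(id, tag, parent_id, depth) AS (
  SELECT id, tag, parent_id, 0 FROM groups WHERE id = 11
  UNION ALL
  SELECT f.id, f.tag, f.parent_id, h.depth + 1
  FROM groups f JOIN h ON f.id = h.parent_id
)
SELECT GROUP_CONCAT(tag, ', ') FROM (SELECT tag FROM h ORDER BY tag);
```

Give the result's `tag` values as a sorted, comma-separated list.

kappa, nu, pi, rho, sigma

Base: id=11 (pi), parent_id=7, depth 0.
Iteration 1: join on id=7 -> rho (id 7, parent_id=6, depth 1).
Iteration 2: join on id=6 -> kappa (id 6, parent_id=3, depth 2).
Iteration 3: join on id=3 -> sigma (id 3, parent_id=1, depth 3).
Iteration 4: join on id=1 -> nu (id 1, parent_id=NULL, depth 4).
Iteration 5: parent_id is NULL; no match; recursion stops.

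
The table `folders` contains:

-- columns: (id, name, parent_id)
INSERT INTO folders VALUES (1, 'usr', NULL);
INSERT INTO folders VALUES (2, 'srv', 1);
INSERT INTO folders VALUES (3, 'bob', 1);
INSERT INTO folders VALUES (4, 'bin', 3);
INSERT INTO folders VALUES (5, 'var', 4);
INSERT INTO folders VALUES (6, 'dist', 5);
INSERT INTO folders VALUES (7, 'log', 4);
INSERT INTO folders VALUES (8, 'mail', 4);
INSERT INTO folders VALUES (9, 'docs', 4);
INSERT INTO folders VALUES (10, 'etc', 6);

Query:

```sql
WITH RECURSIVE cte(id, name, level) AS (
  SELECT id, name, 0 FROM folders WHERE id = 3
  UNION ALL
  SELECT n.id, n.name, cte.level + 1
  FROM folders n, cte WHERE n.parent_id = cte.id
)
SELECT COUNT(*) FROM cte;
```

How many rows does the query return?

8

Base: id=3 (bob) at level 0.
Iteration 1: rows with parent_id in {3} -> bin (id 4, level 1).
Iteration 2: rows with parent_id in {4} -> var (id 5, level 2), log (id 7, level 2), mail (id 8, level 2), docs (id 9, level 2).
Iteration 3: rows with parent_id in {5,7,8,9} -> dist (id 6, level 3).
Iteration 4: rows with parent_id in {6} -> etc (id 10, level 4).
Iteration 5: no rows with parent_id in {10}; recursion stops.
Total rows emitted: 8.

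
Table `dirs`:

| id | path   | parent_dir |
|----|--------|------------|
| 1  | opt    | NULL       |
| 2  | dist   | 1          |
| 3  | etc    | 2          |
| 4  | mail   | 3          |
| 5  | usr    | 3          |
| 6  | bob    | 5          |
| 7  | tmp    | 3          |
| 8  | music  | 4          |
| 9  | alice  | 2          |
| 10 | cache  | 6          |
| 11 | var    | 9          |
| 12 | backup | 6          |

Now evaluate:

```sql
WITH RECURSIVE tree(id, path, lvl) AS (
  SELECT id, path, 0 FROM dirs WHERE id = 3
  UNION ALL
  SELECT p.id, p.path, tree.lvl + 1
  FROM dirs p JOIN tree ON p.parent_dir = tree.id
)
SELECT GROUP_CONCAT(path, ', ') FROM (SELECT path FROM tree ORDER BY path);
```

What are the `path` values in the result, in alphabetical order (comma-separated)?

Base: id=3 (etc) at lvl 0.
Iteration 1: rows with parent_dir in {3} -> mail (id 4, lvl 1), usr (id 5, lvl 1), tmp (id 7, lvl 1).
Iteration 2: rows with parent_dir in {4,5,7} -> bob (id 6, lvl 2), music (id 8, lvl 2).
Iteration 3: rows with parent_dir in {6,8} -> cache (id 10, lvl 3), backup (id 12, lvl 3).
Iteration 4: no rows with parent_dir in {10,12}; recursion stops.

backup, bob, cache, etc, mail, music, tmp, usr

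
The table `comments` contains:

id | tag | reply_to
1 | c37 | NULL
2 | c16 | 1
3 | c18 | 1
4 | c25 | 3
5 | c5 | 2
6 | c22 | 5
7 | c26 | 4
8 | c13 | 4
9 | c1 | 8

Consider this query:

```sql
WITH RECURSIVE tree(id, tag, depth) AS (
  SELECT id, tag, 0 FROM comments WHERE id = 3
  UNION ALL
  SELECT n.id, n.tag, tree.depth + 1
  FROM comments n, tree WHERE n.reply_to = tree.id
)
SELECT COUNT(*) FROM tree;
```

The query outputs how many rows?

Base: id=3 (c18) at depth 0.
Iteration 1: rows with reply_to in {3} -> c25 (id 4, depth 1).
Iteration 2: rows with reply_to in {4} -> c26 (id 7, depth 2), c13 (id 8, depth 2).
Iteration 3: rows with reply_to in {7,8} -> c1 (id 9, depth 3).
Iteration 4: no rows with reply_to in {9}; recursion stops.
Total rows emitted: 5.

5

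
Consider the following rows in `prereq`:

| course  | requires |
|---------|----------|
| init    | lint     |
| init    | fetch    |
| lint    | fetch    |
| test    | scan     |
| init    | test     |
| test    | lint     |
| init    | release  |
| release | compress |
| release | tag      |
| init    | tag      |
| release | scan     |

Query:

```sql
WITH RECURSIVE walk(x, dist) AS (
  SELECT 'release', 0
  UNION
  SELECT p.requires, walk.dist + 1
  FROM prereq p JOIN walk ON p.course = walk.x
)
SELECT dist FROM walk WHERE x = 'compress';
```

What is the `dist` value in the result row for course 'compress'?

1

Base: (release, dist=0).
Iteration 1: edges from {release} -> (compress, dist=1), (scan, dist=1), (tag, dist=1).
Iteration 2: no outgoing edges from {compress,scan,tag}; recursion stops.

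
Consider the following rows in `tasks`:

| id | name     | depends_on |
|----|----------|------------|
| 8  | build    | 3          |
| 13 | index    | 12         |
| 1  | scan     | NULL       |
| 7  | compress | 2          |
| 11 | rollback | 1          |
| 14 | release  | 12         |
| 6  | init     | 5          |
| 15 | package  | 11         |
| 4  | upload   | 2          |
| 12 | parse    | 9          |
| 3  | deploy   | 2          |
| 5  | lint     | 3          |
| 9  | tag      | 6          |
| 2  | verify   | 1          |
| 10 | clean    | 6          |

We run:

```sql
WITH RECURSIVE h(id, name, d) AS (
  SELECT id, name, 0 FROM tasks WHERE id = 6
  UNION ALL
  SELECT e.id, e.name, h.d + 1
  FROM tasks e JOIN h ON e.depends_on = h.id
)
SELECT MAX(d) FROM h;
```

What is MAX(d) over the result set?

Base: id=6 (init) at d 0.
Iteration 1: rows with depends_on in {6} -> tag (id 9, d 1), clean (id 10, d 1).
Iteration 2: rows with depends_on in {9,10} -> parse (id 12, d 2).
Iteration 3: rows with depends_on in {12} -> index (id 13, d 3), release (id 14, d 3).
Iteration 4: no rows with depends_on in {13,14}; recursion stops.
d values: 0, 1, 1, 2, 3, 3; the maximum is 3.

3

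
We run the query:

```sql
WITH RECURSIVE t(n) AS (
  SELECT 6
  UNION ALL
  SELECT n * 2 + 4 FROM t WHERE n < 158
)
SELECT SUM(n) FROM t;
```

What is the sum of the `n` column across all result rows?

Base: n=6.
Iteration 1: 6 < 158 holds -> n = 6 * 2 + 4 = 16.
Iteration 2: 16 < 158 holds -> n = 16 * 2 + 4 = 36.
Iteration 3: 36 < 158 holds -> n = 36 * 2 + 4 = 76.
Iteration 4: 76 < 158 holds -> n = 76 * 2 + 4 = 156.
Iteration 5: 156 < 158 holds -> n = 156 * 2 + 4 = 316.
Iteration 6: 316 < 158 fails; recursion stops.
SUM(n) = 6 + 16 + 36 + 76 + 156 + 316 = 606.

606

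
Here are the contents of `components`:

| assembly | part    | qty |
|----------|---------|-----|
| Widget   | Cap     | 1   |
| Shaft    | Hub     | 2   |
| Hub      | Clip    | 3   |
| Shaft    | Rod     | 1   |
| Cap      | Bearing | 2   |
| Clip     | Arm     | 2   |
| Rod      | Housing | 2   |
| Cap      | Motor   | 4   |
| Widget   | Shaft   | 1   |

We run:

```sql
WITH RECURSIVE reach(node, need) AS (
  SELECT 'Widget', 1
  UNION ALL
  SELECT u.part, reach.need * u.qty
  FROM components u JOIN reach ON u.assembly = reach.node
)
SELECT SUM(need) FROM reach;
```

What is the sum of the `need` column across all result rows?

32

Base: (Widget, need=1).
Iteration 1: components of {Widget} -> Cap = 1*1 = 1, Shaft = 1*1 = 1.
Iteration 2: components of {Cap,Shaft} -> Bearing = 1*2 = 2, Hub = 1*2 = 2, Motor = 1*4 = 4, Rod = 1*1 = 1.
Iteration 3: components of {Bearing,Hub,Motor,Rod} -> Clip = 2*3 = 6, Housing = 1*2 = 2.
Iteration 4: components of {Clip,Housing} -> Arm = 6*2 = 12.
Iteration 5: no further components; recursion stops.
SUM(need) = 1 + 1 + 1 + 1 + 2 + 4 + 2 + 2 + 6 + 12 = 32.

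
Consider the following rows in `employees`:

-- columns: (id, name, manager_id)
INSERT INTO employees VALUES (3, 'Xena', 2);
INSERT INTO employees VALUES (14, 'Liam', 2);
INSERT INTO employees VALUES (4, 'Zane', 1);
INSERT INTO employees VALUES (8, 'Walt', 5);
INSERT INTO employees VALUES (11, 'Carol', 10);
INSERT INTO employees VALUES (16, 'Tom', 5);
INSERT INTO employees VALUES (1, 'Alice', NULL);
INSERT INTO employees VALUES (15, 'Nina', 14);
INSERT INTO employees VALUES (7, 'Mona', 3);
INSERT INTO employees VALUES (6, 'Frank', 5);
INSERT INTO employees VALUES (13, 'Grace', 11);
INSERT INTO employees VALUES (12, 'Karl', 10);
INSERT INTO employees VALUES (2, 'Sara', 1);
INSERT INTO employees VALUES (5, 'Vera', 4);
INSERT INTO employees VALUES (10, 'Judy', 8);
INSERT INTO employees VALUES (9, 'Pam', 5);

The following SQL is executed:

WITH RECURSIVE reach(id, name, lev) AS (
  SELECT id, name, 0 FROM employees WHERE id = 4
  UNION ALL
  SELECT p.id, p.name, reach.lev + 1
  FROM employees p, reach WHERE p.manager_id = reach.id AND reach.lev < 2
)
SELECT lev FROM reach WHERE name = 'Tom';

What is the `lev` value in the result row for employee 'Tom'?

Base: id=4 (Zane) at lev 0.
Iteration 1: rows with manager_id in {4} -> Vera (id 5, lev 1).
Iteration 2: rows with manager_id in {5} -> Frank (id 6, lev 2), Walt (id 8, lev 2), Pam (id 9, lev 2), Tom (id 16, lev 2).
Iteration 3: lev < 2 fails for all current rows; recursion stops.

2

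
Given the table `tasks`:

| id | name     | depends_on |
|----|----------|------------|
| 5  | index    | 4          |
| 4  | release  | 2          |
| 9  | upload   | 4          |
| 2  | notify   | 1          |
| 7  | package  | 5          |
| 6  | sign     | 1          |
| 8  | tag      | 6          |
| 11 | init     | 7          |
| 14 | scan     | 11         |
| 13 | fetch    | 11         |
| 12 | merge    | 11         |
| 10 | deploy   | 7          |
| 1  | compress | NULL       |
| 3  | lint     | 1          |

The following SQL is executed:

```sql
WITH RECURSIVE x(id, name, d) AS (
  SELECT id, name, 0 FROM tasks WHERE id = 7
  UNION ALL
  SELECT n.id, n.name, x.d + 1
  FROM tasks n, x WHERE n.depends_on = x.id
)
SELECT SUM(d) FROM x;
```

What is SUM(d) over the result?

Base: id=7 (package) at d 0.
Iteration 1: rows with depends_on in {7} -> deploy (id 10, d 1), init (id 11, d 1).
Iteration 2: rows with depends_on in {10,11} -> merge (id 12, d 2), fetch (id 13, d 2), scan (id 14, d 2).
Iteration 3: no rows with depends_on in {12,13,14}; recursion stops.
SUM(d) = 0 + 1 + 1 + 2 + 2 + 2 = 8.

8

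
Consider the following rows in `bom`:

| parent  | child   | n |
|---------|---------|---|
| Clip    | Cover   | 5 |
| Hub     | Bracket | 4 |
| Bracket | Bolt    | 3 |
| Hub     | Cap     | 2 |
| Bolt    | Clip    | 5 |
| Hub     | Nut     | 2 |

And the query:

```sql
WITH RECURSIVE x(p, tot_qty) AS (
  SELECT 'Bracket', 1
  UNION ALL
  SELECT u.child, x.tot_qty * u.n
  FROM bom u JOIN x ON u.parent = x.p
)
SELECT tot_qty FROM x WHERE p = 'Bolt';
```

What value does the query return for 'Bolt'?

3

Base: (Bracket, tot_qty=1).
Iteration 1: components of {Bracket} -> Bolt = 1*3 = 3.
Iteration 2: components of {Bolt} -> Clip = 3*5 = 15.
Iteration 3: components of {Clip} -> Cover = 15*5 = 75.
Iteration 4: no further components; recursion stops.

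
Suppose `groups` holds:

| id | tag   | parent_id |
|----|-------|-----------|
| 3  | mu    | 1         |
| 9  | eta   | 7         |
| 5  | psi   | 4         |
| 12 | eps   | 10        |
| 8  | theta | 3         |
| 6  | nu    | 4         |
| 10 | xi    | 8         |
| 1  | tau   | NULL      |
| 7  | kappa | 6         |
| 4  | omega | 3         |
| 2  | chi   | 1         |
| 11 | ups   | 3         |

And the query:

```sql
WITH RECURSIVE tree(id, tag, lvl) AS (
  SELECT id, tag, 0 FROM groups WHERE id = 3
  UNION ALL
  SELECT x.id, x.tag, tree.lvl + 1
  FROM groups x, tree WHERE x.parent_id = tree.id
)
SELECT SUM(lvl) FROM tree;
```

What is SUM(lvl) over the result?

19

Base: id=3 (mu) at lvl 0.
Iteration 1: rows with parent_id in {3} -> omega (id 4, lvl 1), theta (id 8, lvl 1), ups (id 11, lvl 1).
Iteration 2: rows with parent_id in {4,8,11} -> psi (id 5, lvl 2), nu (id 6, lvl 2), xi (id 10, lvl 2).
Iteration 3: rows with parent_id in {5,6,10} -> kappa (id 7, lvl 3), eps (id 12, lvl 3).
Iteration 4: rows with parent_id in {7,12} -> eta (id 9, lvl 4).
Iteration 5: no rows with parent_id in {9}; recursion stops.
SUM(lvl) = 0 + 1 + 1 + 1 + 2 + 2 + 2 + 3 + 3 + 4 = 19.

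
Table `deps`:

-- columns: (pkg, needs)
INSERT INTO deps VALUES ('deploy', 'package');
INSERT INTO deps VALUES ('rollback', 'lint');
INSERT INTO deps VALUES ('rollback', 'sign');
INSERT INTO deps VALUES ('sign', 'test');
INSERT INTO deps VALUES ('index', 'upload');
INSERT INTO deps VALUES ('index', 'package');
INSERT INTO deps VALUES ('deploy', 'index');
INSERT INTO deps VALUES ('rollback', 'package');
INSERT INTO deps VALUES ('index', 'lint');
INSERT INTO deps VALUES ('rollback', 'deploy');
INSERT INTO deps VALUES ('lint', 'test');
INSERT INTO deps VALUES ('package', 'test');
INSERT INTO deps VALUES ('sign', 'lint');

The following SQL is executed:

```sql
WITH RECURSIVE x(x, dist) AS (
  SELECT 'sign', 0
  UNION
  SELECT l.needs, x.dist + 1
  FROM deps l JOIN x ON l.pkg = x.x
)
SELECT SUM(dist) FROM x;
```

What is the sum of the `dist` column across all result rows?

Base: (sign, dist=0).
Iteration 1: edges from {sign} -> (lint, dist=1), (test, dist=1).
Iteration 2: edges from {lint,test} -> (test, dist=2).
Iteration 3: no outgoing edges from {test}; recursion stops.
SUM(dist) = 0 + 1 + 1 + 2 = 4.

4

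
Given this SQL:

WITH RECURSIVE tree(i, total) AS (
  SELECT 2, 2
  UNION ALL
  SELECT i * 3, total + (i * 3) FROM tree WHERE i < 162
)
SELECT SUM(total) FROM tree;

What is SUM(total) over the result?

Base: i=2, total=2.
Iteration 1: 2 < 162 holds -> i = 2 * 3 = 6, total = 2 + 6 = 8.
Iteration 2: 6 < 162 holds -> i = 6 * 3 = 18, total = 8 + 18 = 26.
Iteration 3: 18 < 162 holds -> i = 18 * 3 = 54, total = 26 + 54 = 80.
Iteration 4: 54 < 162 holds -> i = 54 * 3 = 162, total = 80 + 162 = 242.
Iteration 5: 162 < 162 fails; recursion stops.
SUM(total) = 2 + 8 + 26 + 80 + 242 = 358.

358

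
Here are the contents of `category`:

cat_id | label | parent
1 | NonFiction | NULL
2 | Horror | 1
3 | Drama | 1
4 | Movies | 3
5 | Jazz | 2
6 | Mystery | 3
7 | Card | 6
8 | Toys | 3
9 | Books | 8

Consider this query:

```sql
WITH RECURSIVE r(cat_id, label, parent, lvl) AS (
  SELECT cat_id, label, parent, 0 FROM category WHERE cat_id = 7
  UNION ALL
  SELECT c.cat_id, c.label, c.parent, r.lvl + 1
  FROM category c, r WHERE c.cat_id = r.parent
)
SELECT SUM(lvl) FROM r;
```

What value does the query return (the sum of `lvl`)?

6

Base: cat_id=7 (Card), parent=6, lvl 0.
Iteration 1: join on cat_id=6 -> Mystery (id 6, parent=3, lvl 1).
Iteration 2: join on cat_id=3 -> Drama (id 3, parent=1, lvl 2).
Iteration 3: join on cat_id=1 -> NonFiction (id 1, parent=NULL, lvl 3).
Iteration 4: parent is NULL; no match; recursion stops.
SUM(lvl) = 0 + 1 + 2 + 3 = 6.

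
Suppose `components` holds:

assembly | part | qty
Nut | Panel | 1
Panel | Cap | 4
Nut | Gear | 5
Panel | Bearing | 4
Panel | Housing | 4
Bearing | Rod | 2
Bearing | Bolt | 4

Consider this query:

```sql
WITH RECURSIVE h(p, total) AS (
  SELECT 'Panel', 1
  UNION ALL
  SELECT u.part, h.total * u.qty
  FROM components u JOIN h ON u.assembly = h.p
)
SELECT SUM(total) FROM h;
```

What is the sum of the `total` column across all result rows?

Base: (Panel, total=1).
Iteration 1: components of {Panel} -> Bearing = 1*4 = 4, Cap = 1*4 = 4, Housing = 1*4 = 4.
Iteration 2: components of {Bearing,Cap,Housing} -> Bolt = 4*4 = 16, Rod = 4*2 = 8.
Iteration 3: no further components; recursion stops.
SUM(total) = 1 + 4 + 4 + 4 + 8 + 16 = 37.

37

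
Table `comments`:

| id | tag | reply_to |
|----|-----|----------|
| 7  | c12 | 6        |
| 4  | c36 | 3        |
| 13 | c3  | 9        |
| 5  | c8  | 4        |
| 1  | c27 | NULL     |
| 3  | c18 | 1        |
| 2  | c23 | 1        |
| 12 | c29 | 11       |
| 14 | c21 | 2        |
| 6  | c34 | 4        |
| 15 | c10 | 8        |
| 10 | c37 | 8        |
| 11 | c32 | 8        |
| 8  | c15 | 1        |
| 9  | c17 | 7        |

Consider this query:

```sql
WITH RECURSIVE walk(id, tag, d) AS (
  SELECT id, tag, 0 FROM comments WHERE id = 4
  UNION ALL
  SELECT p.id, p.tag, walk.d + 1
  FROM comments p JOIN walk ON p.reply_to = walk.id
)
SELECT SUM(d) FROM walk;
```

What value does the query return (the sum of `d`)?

11

Base: id=4 (c36) at d 0.
Iteration 1: rows with reply_to in {4} -> c8 (id 5, d 1), c34 (id 6, d 1).
Iteration 2: rows with reply_to in {5,6} -> c12 (id 7, d 2).
Iteration 3: rows with reply_to in {7} -> c17 (id 9, d 3).
Iteration 4: rows with reply_to in {9} -> c3 (id 13, d 4).
Iteration 5: no rows with reply_to in {13}; recursion stops.
SUM(d) = 0 + 1 + 1 + 2 + 3 + 4 = 11.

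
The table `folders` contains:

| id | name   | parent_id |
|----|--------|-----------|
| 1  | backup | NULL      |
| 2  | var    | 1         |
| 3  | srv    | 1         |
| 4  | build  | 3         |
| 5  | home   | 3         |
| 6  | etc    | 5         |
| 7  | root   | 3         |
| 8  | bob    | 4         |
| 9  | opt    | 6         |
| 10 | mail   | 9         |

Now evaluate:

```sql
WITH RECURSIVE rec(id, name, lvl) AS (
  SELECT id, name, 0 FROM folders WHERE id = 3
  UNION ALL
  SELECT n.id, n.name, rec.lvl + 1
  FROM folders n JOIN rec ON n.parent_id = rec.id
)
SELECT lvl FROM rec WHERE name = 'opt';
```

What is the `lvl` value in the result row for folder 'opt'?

3

Base: id=3 (srv) at lvl 0.
Iteration 1: rows with parent_id in {3} -> build (id 4, lvl 1), home (id 5, lvl 1), root (id 7, lvl 1).
Iteration 2: rows with parent_id in {4,5,7} -> etc (id 6, lvl 2), bob (id 8, lvl 2).
Iteration 3: rows with parent_id in {6,8} -> opt (id 9, lvl 3).
Iteration 4: rows with parent_id in {9} -> mail (id 10, lvl 4).
Iteration 5: no rows with parent_id in {10}; recursion stops.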